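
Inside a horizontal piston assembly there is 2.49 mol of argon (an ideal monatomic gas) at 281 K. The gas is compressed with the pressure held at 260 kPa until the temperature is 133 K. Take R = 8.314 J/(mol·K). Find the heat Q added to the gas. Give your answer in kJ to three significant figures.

Q ≈ -7.66 kJ

Isobaric: W = nRΔT = (2.49)(8.314)(-148) = -3064 J.
ΔU = nCᵥΔT with Cᵥ = 3R/2: ΔU = (2.49)(12.47)(-148) = -4596 J.
Q = ΔU + W = -4596 − 3064 = -7660 J.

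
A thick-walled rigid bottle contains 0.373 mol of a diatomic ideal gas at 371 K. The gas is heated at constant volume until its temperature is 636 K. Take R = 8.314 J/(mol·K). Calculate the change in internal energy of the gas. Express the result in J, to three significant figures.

Constant volume ⇒ W = 0, so Q = ΔU = nCᵥΔT with Cᵥ = 5R/2 = 20.79 J/(mol·K).
ΔU = (0.373)(20.79)(636 − 371) = 2054 J.

ΔU ≈ 2050 J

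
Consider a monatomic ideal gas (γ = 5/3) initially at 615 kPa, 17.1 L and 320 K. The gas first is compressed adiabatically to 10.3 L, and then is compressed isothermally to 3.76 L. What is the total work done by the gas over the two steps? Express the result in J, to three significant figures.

Step 1 (adiabatic): W = (P₁V₁ − P₂V₂)/(γ−1) = (10516 − 14745)/0.667 = -6343 J.
After step 1: P = 1432 kPa, V = 10.3 L, T = 448.7 K.
Step 2 (isothermal): W = P₁V₁ ln(V₂/V₁) = (14745) ln(3.76/10.3) = -14859 J.
W_total = -6343 − 14859 = -21202 J.

W_total ≈ -21200 J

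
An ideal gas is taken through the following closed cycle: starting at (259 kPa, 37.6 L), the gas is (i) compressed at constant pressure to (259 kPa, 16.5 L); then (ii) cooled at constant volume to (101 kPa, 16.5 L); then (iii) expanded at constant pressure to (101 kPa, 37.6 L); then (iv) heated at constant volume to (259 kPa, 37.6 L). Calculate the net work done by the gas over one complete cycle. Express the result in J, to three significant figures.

W_net ≈ -3330 J

Constant-volume legs do no work.
W(i) = (259)(16.5 − 37.6) = -5465 J; W(iii) = (101)(37.6 − 16.5) = 2131 J.
W_net = -5465 + 2131 = -3334 J (the counter-clockwise enclosed area).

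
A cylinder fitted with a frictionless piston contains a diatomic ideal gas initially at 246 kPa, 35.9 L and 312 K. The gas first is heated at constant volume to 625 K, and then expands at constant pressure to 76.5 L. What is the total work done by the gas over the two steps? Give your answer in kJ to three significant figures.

Step 1 (isochoric): W = 0 (constant volume).
After step 1: P = 492.8 kPa (V unchanged).
Step 2 (isobaric): W = PΔV = (492.8 kPa)(76.5 − 35.9 L) = 20007 J.
W_total = 0 + 20007 = 20007 J.

W_total ≈ 20.0 kJ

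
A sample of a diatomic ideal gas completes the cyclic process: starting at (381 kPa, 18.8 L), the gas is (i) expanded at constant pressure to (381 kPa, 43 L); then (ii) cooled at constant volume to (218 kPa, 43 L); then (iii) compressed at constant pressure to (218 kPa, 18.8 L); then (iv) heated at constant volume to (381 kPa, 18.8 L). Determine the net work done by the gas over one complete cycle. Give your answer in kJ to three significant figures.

W_net ≈ 3.94 kJ

Constant-volume legs do no work.
W(i) = (381)(43 − 18.8) = 9220 J; W(iii) = (218)(18.8 − 43) = -5276 J.
W_net = 9220 − 5276 = 3945 J (the clockwise enclosed area).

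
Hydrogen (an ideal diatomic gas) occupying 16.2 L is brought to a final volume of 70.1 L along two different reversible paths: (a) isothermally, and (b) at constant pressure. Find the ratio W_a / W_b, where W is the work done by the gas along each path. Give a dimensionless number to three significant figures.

W_a / W_b ≈ 0.440

Path (a) isothermal: W = P₁V₁ ln(V₂/V₁) → W_a/(P₁V₁) = 1.465.
Path (b) isobaric: W = P₁(V₂ − V₁) → W_b/(P₁V₁) = 3.327.
W_a / W_b = 1.465 / 3.327 = 0.4403.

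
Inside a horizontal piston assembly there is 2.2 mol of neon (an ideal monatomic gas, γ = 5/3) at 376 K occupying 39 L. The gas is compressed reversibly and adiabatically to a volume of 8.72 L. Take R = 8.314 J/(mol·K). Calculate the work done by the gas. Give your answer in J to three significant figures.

W ≈ -17700 J

Adiabatic: TV^(γ−1) = const with γ = 5/3.
T₂ = T₁ (V₁/V₂)^(γ−1) = 376 × (39/8.72)^0.667 = 376 × 2.715 = 1021 K.
W_by = nCᵥ(T₁ − T₂) = (2.2)(12.47)(376 − 1021) = -17687 J.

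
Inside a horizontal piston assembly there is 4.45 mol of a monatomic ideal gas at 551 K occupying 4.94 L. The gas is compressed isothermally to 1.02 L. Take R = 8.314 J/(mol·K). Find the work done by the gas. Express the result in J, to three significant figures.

Isothermal: W = nRT ln(V₂/V₁).
W = (4.45)(8.314)(551) × ln(1.02/4.94)
  = 20386 × -1.578
W_by_gas = -32159 J.

W ≈ -32200 J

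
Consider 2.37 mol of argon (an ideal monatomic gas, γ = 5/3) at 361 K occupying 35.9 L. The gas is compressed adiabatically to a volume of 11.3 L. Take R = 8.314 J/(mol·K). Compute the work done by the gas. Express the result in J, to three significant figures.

Adiabatic: TV^(γ−1) = const with γ = 5/3.
T₂ = T₁ (V₁/V₂)^(γ−1) = 361 × (35.9/11.3)^0.667 = 361 × 2.161 = 780.2 K.
W_by = nCᵥ(T₁ − T₂) = (2.37)(12.47)(361 − 780.2) = -12389 J.

W ≈ -12400 J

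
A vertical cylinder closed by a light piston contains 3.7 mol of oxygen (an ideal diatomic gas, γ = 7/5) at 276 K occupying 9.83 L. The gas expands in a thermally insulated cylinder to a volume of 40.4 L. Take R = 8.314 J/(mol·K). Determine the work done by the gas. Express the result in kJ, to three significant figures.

W ≈ 9.17 kJ

Adiabatic: TV^(γ−1) = const with γ = 7/5.
T₂ = T₁ (V₁/V₂)^(γ−1) = 276 × (9.83/40.4)^0.4 = 276 × 0.5682 = 156.8 K.
W_by = nCᵥ(T₁ − T₂) = (3.7)(20.79)(276 − 156.8) = 9166 J.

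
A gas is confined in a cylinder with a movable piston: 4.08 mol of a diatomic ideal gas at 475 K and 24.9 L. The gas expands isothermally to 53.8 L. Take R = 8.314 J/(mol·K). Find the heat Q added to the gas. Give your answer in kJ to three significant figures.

Q ≈ 12.4 kJ

Isothermal ⇒ ΔU = 0, so Q = W = nRT ln(V₂/V₁).
Q = (4.08)(8.314)(475) ln(53.8/24.9) = 16113 × 0.7704 = 12413 J.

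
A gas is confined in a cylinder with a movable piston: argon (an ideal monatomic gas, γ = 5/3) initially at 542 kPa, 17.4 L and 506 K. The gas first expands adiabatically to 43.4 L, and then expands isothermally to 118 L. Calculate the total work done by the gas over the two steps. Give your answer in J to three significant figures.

Step 1 (adiabatic): W = (P₁V₁ − P₂V₂)/(γ−1) = (9431 − 5128)/0.667 = 6455 J.
After step 1: P = 118.1 kPa, V = 43.4 L, T = 275.1 K.
Step 2 (isothermal): W = P₁V₁ ln(V₂/V₁) = (5128) ln(118/43.4) = 5129 J.
W_total = 6455 + 5129 = 11584 J.

W_total ≈ 11600 J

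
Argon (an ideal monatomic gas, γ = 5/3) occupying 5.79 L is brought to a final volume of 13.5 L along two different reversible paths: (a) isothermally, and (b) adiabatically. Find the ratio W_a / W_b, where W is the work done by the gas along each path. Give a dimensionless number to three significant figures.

Path (a) isothermal: W = P₁V₁ ln(V₂/V₁) → W_a/(P₁V₁) = 0.8466.
Path (b) adiabatic: W = P₁V₁(1 − (V₁/V₂)^(γ−1))/(γ−1) → W_b/(P₁V₁) = 0.6469.
W_a / W_b = 0.8466 / 0.6469 = 1.309.

W_a / W_b ≈ 1.31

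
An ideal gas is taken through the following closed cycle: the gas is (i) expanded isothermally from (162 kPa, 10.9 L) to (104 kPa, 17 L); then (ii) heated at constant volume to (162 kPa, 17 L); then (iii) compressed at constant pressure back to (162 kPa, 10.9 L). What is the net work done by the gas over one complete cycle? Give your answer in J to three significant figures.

W_net ≈ -203 J

Leg (i): W = PᵢVᵢ ln(V_f/Vᵢ) = (1766) ln(17/10.9) = 784.8 J.
Leg (ii): W = 0.
Leg (iii): W = PΔV = (162)(10.9 − 17) = -988.2 J.
W_net = 784.8 − 988.2 = -203.4 J.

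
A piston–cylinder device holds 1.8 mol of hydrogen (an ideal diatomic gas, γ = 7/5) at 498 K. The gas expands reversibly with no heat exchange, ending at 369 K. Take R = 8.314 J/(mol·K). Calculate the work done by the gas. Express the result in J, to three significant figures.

Adiabatic ⇒ Q = 0, so W_by = −ΔU = nCᵥ(T₁ − T₂).
Cᵥ = 5R/2 = 20.79 J/(mol·K).
W = (1.8)(20.79)(498 − 369) = 4826 J.

W ≈ 4830 J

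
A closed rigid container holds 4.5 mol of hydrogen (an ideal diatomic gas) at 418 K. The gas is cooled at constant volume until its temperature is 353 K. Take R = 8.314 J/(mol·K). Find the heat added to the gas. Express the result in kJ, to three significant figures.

Q ≈ -6.08 kJ

Constant volume ⇒ W = 0, so Q = ΔU = nCᵥΔT with Cᵥ = 5R/2 = 20.79 J/(mol·K).
ΔU = (4.5)(20.79)(353 − 418) = -6080 J.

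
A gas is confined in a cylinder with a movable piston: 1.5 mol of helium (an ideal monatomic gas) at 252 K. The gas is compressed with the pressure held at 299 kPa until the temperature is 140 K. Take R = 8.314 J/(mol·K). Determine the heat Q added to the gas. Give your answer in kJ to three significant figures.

Q ≈ -3.49 kJ

Isobaric: W = nRΔT = (1.5)(8.314)(-112) = -1397 J.
ΔU = nCᵥΔT with Cᵥ = 3R/2: ΔU = (1.5)(12.47)(-112) = -2095 J.
Q = ΔU + W = -2095 − 1397 = -3492 J.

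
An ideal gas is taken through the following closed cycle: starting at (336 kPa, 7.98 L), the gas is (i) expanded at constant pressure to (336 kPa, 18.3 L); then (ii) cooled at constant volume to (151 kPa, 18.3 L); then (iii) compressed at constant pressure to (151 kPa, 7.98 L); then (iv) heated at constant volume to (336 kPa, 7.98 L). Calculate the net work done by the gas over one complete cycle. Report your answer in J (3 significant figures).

W_net ≈ 1910 J

Constant-volume legs do no work.
W(i) = (336)(18.3 − 7.98) = 3468 J; W(iii) = (151)(7.98 − 18.3) = -1558 J.
W_net = 3468 − 1558 = 1909 J (the clockwise enclosed area).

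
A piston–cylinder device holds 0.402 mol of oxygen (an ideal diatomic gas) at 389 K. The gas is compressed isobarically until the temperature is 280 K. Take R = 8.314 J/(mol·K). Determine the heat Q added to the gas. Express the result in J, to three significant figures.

Isobaric: W = nRΔT = (0.402)(8.314)(-109) = -364.3 J.
ΔU = nCᵥΔT with Cᵥ = 5R/2: ΔU = (0.402)(20.79)(-109) = -910.8 J.
Q = ΔU + W = -910.8 − 364.3 = -1275 J.

Q ≈ -1280 J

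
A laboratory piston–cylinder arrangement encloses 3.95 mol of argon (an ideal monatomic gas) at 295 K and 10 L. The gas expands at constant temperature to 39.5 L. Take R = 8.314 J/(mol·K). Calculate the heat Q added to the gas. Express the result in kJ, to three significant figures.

Q ≈ 13.3 kJ

Isothermal ⇒ ΔU = 0, so Q = W = nRT ln(V₂/V₁).
Q = (3.95)(8.314)(295) ln(39.5/10) = 9688 × 1.374 = 13308 J.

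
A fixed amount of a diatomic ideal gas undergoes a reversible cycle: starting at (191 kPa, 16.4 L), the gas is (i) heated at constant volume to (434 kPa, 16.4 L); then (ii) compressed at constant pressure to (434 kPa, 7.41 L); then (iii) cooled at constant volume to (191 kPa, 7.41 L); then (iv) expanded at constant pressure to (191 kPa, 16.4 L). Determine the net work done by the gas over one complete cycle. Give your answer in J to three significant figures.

Constant-volume legs do no work.
W(ii) = (434)(7.41 − 16.4) = -3902 J; W(iv) = (191)(16.4 − 7.41) = 1717 J.
W_net = -3902 + 1717 = -2185 J (the counter-clockwise enclosed area).

W_net ≈ -2180 J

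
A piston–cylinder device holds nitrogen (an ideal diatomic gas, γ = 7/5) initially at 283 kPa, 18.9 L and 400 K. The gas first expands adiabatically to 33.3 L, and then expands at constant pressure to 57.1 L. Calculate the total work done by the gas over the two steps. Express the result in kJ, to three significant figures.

Step 1 (adiabatic): W = (P₁V₁ − P₂V₂)/(γ−1) = (5349 − 4264)/0.4 = 2711 J.
After step 1: P = 128.1 kPa, V = 33.3 L, T = 318.9 K.
Step 2 (isobaric): W = PΔV = (128.1 kPa)(57.1 − 33.3 L) = 3048 J.
W_total = 2711 + 3048 = 5759 J.

W_total ≈ 5.76 kJ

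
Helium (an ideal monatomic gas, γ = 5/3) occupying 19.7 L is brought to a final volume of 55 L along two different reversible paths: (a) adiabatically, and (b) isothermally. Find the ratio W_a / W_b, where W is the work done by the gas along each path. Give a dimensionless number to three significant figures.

Path (a) adiabatic: W = P₁V₁(1 − (V₁/V₂)^(γ−1))/(γ−1) → W_a/(P₁V₁) = 0.7435.
Path (b) isothermal: W = P₁V₁ ln(V₂/V₁) → W_b/(P₁V₁) = 1.027.
W_a / W_b = 0.7435 / 1.027 = 0.7241.

W_a / W_b ≈ 0.724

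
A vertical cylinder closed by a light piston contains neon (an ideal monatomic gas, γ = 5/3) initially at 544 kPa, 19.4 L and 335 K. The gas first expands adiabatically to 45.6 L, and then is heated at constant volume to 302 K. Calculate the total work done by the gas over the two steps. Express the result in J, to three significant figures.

W_total ≈ 6880 J

Step 1 (adiabatic): W = (P₁V₁ − P₂V₂)/(γ−1) = (10554 − 5970)/0.667 = 6876 J.
Step 2 (isochoric): W = 0 (constant volume).
W_total = 6876 + 0 = 6876 J.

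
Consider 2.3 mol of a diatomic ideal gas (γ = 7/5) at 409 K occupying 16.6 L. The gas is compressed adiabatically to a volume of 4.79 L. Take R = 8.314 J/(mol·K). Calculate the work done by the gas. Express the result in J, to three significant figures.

W ≈ -12600 J

Adiabatic: TV^(γ−1) = const with γ = 7/5.
T₂ = T₁ (V₁/V₂)^(γ−1) = 409 × (16.6/4.79)^0.4 = 409 × 1.644 = 672.4 K.
W_by = nCᵥ(T₁ − T₂) = (2.3)(20.79)(409 − 672.4) = -12592 J.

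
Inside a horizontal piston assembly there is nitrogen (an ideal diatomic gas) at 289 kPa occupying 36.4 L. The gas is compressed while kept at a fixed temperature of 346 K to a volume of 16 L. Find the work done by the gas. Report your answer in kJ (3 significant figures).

W ≈ -8.65 kJ

Isothermal: W = nRT ln(V₂/V₁) = P₁V₁ ln(V₂/V₁).
P₁V₁ = (289 kPa)(36.4 L) = 10520 J.
W = 10520 × ln(16/36.4) = 10520 × -0.822
W_by_gas = -8647 J.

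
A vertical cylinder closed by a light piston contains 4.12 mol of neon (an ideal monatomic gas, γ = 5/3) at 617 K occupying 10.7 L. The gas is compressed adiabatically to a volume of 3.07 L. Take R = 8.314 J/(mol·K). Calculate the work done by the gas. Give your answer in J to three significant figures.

Adiabatic: TV^(γ−1) = const with γ = 5/3.
T₂ = T₁ (V₁/V₂)^(γ−1) = 617 × (10.7/3.07)^0.667 = 617 × 2.299 = 1418 K.
W_by = nCᵥ(T₁ − T₂) = (4.12)(12.47)(617 − 1418) = -41174 J.

W ≈ -41200 J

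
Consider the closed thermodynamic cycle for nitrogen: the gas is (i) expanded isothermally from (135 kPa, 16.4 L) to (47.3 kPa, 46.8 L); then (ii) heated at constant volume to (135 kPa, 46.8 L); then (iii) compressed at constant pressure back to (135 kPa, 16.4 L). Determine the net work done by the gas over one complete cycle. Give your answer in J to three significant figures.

W_net ≈ -1780 J

Leg (i): W = PᵢVᵢ ln(V_f/Vᵢ) = (2214) ln(46.8/16.4) = 2322 J.
Leg (ii): W = 0.
Leg (iii): W = PΔV = (135)(16.4 − 46.8) = -4104 J.
W_net = 2322 − 4104 = -1782 J.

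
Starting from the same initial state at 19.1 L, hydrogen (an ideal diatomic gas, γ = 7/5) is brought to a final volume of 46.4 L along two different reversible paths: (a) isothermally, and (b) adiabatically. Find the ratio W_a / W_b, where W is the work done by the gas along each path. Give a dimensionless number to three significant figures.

W_a / W_b ≈ 1.19

Path (a) isothermal: W = P₁V₁ ln(V₂/V₁) → W_a/(P₁V₁) = 0.8876.
Path (b) adiabatic: W = P₁V₁(1 − (V₁/V₂)^(γ−1))/(γ−1) → W_b/(P₁V₁) = 0.7471.
W_a / W_b = 0.8876 / 0.7471 = 1.188.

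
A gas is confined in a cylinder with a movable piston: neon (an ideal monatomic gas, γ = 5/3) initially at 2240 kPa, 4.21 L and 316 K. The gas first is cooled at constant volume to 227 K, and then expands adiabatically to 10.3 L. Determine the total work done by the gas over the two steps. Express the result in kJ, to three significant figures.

Step 1 (isochoric): W = 0 (constant volume).
After step 1: P = 1609 kPa (V unchanged).
Step 2 (adiabatic): W = (P₁V₁ − P₂V₂)/(γ−1) = (6774 − 3731)/0.667 = 4565 J.
W_total = 0 + 4565 = 4565 J.

W_total ≈ 4.56 kJ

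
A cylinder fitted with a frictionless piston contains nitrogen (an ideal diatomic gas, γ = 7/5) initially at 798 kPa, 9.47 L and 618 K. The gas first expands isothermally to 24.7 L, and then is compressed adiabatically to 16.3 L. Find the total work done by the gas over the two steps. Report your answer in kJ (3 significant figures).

Step 1 (isothermal): W = P₁V₁ ln(V₂/V₁) = (7557) ln(24.7/9.47) = 7245 J.
After step 1: P = 306 kPa, V = 24.7 L, T = 618 K.
Step 2 (adiabatic): W = (P₁V₁ − P₂V₂)/(γ−1) = (7557 − 8924)/0.4 = -3417 J.
W_total = 7245 − 3417 = 3828 J.

W_total ≈ 3.83 kJ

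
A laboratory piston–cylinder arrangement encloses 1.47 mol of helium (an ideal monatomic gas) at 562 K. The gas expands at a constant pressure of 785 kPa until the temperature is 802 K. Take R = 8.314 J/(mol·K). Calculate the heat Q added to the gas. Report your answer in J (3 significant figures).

Isobaric: W = nRΔT = (1.47)(8.314)(240) = 2933 J.
ΔU = nCᵥΔT with Cᵥ = 3R/2: ΔU = (1.47)(12.47)(240) = 4400 J.
Q = ΔU + W = 4400 + 2933 = 7333 J.

Q ≈ 7330 J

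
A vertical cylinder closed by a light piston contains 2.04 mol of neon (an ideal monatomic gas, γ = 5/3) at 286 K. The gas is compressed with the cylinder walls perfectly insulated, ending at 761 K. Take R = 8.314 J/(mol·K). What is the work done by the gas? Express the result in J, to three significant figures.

W ≈ -12100 J

Adiabatic ⇒ Q = 0, so W_by = −ΔU = nCᵥ(T₁ − T₂).
Cᵥ = 3R/2 = 12.47 J/(mol·K).
W = (2.04)(12.47)(286 − 761) = -12084 J.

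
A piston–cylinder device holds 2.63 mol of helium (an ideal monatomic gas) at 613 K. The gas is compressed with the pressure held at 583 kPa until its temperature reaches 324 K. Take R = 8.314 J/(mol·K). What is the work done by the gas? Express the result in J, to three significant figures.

Isobaric: W = P ΔV = nR ΔT.
W = (2.63)(8.314)(324 − 613) = -6319 J.

W ≈ -6320 J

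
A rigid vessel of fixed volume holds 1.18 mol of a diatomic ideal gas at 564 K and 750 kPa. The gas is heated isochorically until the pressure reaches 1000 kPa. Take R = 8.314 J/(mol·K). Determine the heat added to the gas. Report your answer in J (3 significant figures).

Q ≈ 4610 J

Constant volume ⇒ W = 0, so Q = ΔU = nCᵥΔT with Cᵥ = 5R/2 = 20.79 J/(mol·K).
At constant V, T₂/T₁ = P₂/P₁ ⇒ ΔT = T₁(P₂/P₁ − 1) = 564·(1000/750 − 1) = 188 K.
ΔU = (1.18)(20.79)(188) = 4611 J.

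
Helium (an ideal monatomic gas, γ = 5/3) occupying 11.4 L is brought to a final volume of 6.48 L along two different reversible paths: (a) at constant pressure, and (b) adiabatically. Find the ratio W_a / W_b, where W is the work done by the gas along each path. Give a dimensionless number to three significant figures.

Path (a) isobaric: W = P₁(V₂ − V₁) → W_a/(P₁V₁) = -0.4316.
Path (b) adiabatic: W = P₁V₁(1 − (V₁/V₂)^(γ−1))/(γ−1) → W_b/(P₁V₁) = -0.686.
W_a / W_b = -0.4316 / -0.686 = 0.6291.

W_a / W_b ≈ 0.629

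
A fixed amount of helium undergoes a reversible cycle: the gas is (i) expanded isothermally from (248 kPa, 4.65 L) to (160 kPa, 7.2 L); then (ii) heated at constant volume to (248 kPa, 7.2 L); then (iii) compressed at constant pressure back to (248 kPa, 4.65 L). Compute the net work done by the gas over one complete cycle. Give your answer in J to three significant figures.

Leg (i): W = PᵢVᵢ ln(V_f/Vᵢ) = (1153) ln(7.2/4.65) = 504.2 J.
Leg (ii): W = 0.
Leg (iii): W = PΔV = (248)(4.65 − 7.2) = -632.4 J.
W_net = 504.2 − 632.4 = -128.2 J.

W_net ≈ -128 J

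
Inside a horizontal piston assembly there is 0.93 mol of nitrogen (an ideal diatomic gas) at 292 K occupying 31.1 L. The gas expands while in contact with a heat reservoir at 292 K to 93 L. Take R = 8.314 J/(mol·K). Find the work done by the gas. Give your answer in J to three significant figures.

W ≈ 2470 J

Isothermal: W = nRT ln(V₂/V₁).
W = (0.93)(8.314)(292) × ln(93/31.1)
  = 2258 × 1.095
W_by_gas = 2473 J.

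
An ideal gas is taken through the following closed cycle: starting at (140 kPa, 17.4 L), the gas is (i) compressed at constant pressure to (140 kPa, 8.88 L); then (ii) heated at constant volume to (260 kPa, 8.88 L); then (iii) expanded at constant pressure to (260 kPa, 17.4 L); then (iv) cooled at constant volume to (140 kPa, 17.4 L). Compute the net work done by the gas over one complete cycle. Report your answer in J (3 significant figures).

Constant-volume legs do no work.
W(i) = (140)(8.88 − 17.4) = -1193 J; W(iii) = (260)(17.4 − 8.88) = 2215 J.
W_net = -1193 + 2215 = 1022 J (the clockwise enclosed area).

W_net ≈ 1020 J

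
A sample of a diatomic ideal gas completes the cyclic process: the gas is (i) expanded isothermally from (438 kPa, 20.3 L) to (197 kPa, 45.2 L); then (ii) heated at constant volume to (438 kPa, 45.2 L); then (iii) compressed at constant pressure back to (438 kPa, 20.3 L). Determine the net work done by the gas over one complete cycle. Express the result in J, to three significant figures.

Leg (i): W = PᵢVᵢ ln(V_f/Vᵢ) = (8891) ln(45.2/20.3) = 7117 J.
Leg (ii): W = 0.
Leg (iii): W = PΔV = (438)(20.3 − 45.2) = -10906 J.
W_net = 7117 − 10906 = -3789 J.

W_net ≈ -3790 J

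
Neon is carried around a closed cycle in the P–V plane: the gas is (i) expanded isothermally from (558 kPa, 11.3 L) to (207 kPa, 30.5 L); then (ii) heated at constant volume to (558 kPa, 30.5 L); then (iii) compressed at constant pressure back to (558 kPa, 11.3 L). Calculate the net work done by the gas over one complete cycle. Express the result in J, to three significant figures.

W_net ≈ -4450 J

Leg (i): W = PᵢVᵢ ln(V_f/Vᵢ) = (6305) ln(30.5/11.3) = 6261 J.
Leg (ii): W = 0.
Leg (iii): W = PΔV = (558)(11.3 − 30.5) = -10714 J.
W_net = 6261 − 10714 = -4453 J.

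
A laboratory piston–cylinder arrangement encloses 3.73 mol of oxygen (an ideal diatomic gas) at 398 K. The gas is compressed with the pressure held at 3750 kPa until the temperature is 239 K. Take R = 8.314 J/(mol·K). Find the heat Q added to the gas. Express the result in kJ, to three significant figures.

Q ≈ -17.3 kJ

Isobaric: W = nRΔT = (3.73)(8.314)(-159) = -4931 J.
ΔU = nCᵥΔT with Cᵥ = 5R/2: ΔU = (3.73)(20.79)(-159) = -12327 J.
Q = ΔU + W = -12327 − 4931 = -17258 J.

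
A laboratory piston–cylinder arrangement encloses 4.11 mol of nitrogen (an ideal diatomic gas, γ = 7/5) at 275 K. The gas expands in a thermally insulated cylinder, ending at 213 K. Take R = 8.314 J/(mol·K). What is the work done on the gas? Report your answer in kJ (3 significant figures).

W ≈ -5.30 kJ

Adiabatic ⇒ Q = 0, so W_by = −ΔU = nCᵥ(T₁ − T₂).
Cᵥ = 5R/2 = 20.79 J/(mol·K).
W = (4.11)(20.79)(275 − 213) = 5296 J.
Work on gas = −W_by = -5296 J.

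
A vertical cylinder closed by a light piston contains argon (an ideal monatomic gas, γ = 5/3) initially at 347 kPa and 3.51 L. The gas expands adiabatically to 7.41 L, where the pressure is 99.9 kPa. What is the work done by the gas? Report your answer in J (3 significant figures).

Adiabatic: W = (P₁V₁ − P₂V₂)/(γ − 1) with γ = 5/3.
P₁V₁ = 1218 J, P₂V₂ = 740.3 J.
W = (1218 − 740.3) / 0.6667 = 716.6 J.

W ≈ 717 J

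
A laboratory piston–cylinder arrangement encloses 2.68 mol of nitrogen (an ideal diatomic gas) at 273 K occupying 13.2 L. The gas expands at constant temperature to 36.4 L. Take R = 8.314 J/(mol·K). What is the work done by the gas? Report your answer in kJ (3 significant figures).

Isothermal: W = nRT ln(V₂/V₁).
W = (2.68)(8.314)(273) × ln(36.4/13.2)
  = 6083 × 1.014
W_by_gas = 6170 J.

W ≈ 6.17 kJ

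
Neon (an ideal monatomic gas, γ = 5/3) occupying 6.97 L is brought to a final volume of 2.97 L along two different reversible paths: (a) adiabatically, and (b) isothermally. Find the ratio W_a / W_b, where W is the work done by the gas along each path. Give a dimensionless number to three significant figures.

W_a / W_b ≈ 1.35

Path (a) adiabatic: W = P₁V₁(1 − (V₁/V₂)^(γ−1))/(γ−1) → W_a/(P₁V₁) = -1.149.
Path (b) isothermal: W = P₁V₁ ln(V₂/V₁) → W_b/(P₁V₁) = -0.8531.
W_a / W_b = -1.149 / -0.8531 = 1.347.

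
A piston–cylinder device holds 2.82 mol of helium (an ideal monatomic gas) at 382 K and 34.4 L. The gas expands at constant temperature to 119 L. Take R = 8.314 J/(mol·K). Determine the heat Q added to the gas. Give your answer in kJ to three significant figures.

Q ≈ 11.1 kJ

Isothermal ⇒ ΔU = 0, so Q = W = nRT ln(V₂/V₁).
Q = (2.82)(8.314)(382) ln(119/34.4) = 8956 × 1.241 = 11115 J.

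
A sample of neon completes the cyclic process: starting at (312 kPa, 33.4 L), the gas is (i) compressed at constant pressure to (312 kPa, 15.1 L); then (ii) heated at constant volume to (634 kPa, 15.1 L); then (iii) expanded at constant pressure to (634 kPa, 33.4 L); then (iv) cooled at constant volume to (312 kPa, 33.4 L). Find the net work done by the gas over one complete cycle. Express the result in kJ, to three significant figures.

Constant-volume legs do no work.
W(i) = (312)(15.1 − 33.4) = -5710 J; W(iii) = (634)(33.4 − 15.1) = 11602 J.
W_net = -5710 + 11602 = 5893 J (the clockwise enclosed area).

W_net ≈ 5.89 kJ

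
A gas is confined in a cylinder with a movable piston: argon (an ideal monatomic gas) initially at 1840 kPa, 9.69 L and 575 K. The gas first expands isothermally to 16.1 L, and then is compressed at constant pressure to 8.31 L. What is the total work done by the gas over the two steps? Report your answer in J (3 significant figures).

Step 1 (isothermal): W = P₁V₁ ln(V₂/V₁) = (17830) ln(16.1/9.69) = 9053 J.
After step 1: P = 1107 kPa, V = 16.1 L, T = 575 K.
Step 2 (isobaric): W = PΔV = (1107 kPa)(8.31 − 16.1 L) = -8627 J.
W_total = 9053 − 8627 = 425.7 J.

W_total ≈ 426 J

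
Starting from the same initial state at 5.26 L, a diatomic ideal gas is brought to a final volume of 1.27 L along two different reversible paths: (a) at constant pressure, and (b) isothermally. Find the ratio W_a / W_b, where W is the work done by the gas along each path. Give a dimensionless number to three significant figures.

Path (a) isobaric: W = P₁(V₂ − V₁) → W_a/(P₁V₁) = -0.7586.
Path (b) isothermal: W = P₁V₁ ln(V₂/V₁) → W_b/(P₁V₁) = -1.421.
W_a / W_b = -0.7586 / -1.421 = 0.5338.

W_a / W_b ≈ 0.534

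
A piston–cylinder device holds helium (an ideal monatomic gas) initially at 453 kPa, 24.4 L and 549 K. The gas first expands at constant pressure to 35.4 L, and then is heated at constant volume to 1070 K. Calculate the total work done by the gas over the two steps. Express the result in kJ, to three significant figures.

Step 1 (isobaric): W = PΔV = (453 kPa)(35.4 − 24.4 L) = 4983 J.
Step 2 (isochoric): W = 0 (constant volume).
W_total = 4983 + 0 = 4983 J.

W_total ≈ 4.98 kJ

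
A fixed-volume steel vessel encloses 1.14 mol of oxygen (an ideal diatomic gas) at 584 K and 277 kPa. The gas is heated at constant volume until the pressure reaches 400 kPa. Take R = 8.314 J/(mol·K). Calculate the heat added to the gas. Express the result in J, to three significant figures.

Q ≈ 6140 J

Constant volume ⇒ W = 0, so Q = ΔU = nCᵥΔT with Cᵥ = 5R/2 = 20.79 J/(mol·K).
At constant V, T₂/T₁ = P₂/P₁ ⇒ ΔT = T₁(P₂/P₁ − 1) = 584·(400/277 − 1) = 259.3 K.
ΔU = (1.14)(20.79)(259.3) = 6145 J.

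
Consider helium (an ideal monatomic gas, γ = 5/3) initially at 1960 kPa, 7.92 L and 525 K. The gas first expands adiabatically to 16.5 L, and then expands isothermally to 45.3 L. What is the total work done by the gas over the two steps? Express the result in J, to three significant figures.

Step 1 (adiabatic): W = (P₁V₁ − P₂V₂)/(γ−1) = (15523 − 9516)/0.667 = 9010 J.
After step 1: P = 576.8 kPa, V = 16.5 L, T = 321.8 K.
Step 2 (isothermal): W = P₁V₁ ln(V₂/V₁) = (9516) ln(45.3/16.5) = 9611 J.
W_total = 9010 + 9611 = 18621 J.

W_total ≈ 18600 J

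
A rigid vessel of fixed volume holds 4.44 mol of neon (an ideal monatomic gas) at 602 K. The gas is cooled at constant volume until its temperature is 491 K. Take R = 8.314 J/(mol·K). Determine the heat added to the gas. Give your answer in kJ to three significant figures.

Q ≈ -6.15 kJ

Constant volume ⇒ W = 0, so Q = ΔU = nCᵥΔT with Cᵥ = 3R/2 = 12.47 J/(mol·K).
ΔU = (4.44)(12.47)(491 − 602) = -6146 J.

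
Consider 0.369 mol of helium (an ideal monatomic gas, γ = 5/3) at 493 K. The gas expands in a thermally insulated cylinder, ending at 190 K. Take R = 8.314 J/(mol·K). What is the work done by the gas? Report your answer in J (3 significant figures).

Adiabatic ⇒ Q = 0, so W_by = −ΔU = nCᵥ(T₁ − T₂).
Cᵥ = 3R/2 = 12.47 J/(mol·K).
W = (0.369)(12.47)(493 − 190) = 1394 J.

W ≈ 1390 J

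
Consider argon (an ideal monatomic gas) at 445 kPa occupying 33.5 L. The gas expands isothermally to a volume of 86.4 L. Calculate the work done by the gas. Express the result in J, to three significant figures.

Isothermal: W = nRT ln(V₂/V₁) = P₁V₁ ln(V₂/V₁).
P₁V₁ = (445 kPa)(33.5 L) = 14908 J.
W = 14908 × ln(86.4/33.5) = 14908 × 0.9474
W_by_gas = 14124 J.

W ≈ 14100 J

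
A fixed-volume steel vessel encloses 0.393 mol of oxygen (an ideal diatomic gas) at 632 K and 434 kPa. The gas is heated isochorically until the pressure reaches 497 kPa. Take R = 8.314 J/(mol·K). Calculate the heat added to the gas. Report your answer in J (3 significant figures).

Q ≈ 749 J

Constant volume ⇒ W = 0, so Q = ΔU = nCᵥΔT with Cᵥ = 5R/2 = 20.79 J/(mol·K).
At constant V, T₂/T₁ = P₂/P₁ ⇒ ΔT = T₁(P₂/P₁ − 1) = 632·(497/434 − 1) = 91.74 K.
ΔU = (0.393)(20.79)(91.74) = 749.4 J.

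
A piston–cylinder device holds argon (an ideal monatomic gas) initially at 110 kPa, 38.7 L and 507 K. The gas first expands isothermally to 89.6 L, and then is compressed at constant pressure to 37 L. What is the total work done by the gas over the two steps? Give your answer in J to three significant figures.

Step 1 (isothermal): W = P₁V₁ ln(V₂/V₁) = (4257) ln(89.6/38.7) = 3574 J.
After step 1: P = 47.51 kPa, V = 89.6 L, T = 507 K.
Step 2 (isobaric): W = PΔV = (47.51 kPa)(37 − 89.6 L) = -2499 J.
W_total = 3574 − 2499 = 1075 J.

W_total ≈ 1070 J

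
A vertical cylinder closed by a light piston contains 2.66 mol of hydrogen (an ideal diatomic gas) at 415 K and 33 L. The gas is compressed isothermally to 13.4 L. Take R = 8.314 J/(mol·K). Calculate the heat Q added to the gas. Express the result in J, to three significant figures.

Isothermal ⇒ ΔU = 0, so Q = W = nRT ln(V₂/V₁).
Q = (2.66)(8.314)(415) ln(13.4/33) = 9178 × -0.9013 = -8272 J.

Q ≈ -8270 J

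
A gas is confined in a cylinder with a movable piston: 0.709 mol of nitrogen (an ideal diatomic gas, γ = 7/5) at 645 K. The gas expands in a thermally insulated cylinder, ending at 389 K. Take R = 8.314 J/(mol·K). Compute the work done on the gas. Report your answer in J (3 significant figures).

W ≈ -3770 J

Adiabatic ⇒ Q = 0, so W_by = −ΔU = nCᵥ(T₁ − T₂).
Cᵥ = 5R/2 = 20.79 J/(mol·K).
W = (0.709)(20.79)(645 − 389) = 3773 J.
Work on gas = −W_by = -3773 J.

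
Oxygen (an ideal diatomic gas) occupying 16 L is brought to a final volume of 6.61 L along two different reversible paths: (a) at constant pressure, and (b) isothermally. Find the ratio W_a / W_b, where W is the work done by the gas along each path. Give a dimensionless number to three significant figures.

Path (a) isobaric: W = P₁(V₂ − V₁) → W_a/(P₁V₁) = -0.5869.
Path (b) isothermal: W = P₁V₁ ln(V₂/V₁) → W_b/(P₁V₁) = -0.884.
W_a / W_b = -0.5869 / -0.884 = 0.6639.

W_a / W_b ≈ 0.664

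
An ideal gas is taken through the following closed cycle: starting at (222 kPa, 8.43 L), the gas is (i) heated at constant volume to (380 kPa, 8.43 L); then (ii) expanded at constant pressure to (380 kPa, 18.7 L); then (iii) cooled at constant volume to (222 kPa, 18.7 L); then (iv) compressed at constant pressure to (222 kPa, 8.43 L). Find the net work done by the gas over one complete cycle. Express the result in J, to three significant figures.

W_net ≈ 1620 J

Constant-volume legs do no work.
W(ii) = (380)(18.7 − 8.43) = 3903 J; W(iv) = (222)(8.43 − 18.7) = -2280 J.
W_net = 3903 − 2280 = 1623 J (the clockwise enclosed area).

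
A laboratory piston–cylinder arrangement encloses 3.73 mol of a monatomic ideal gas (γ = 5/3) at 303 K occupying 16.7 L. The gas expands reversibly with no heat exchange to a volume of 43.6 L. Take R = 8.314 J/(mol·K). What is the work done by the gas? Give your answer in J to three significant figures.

Adiabatic: TV^(γ−1) = const with γ = 5/3.
T₂ = T₁ (V₁/V₂)^(γ−1) = 303 × (16.7/43.6)^0.667 = 303 × 0.5274 = 159.8 K.
W_by = nCᵥ(T₁ − T₂) = (3.73)(12.47)(303 − 159.8) = 6661 J.

W ≈ 6660 J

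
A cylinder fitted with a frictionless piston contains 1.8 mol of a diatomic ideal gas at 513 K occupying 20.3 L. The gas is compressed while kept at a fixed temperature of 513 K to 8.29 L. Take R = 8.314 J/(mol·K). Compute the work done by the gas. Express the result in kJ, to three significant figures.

W ≈ -6.88 kJ

Isothermal: W = nRT ln(V₂/V₁).
W = (1.8)(8.314)(513) × ln(8.29/20.3)
  = 7677 × -0.8956
W_by_gas = -6875 J.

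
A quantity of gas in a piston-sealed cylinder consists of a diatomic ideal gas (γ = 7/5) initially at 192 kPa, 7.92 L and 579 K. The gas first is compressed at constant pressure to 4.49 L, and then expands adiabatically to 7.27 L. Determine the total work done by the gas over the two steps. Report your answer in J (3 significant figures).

Step 1 (isobaric): W = PΔV = (192 kPa)(4.49 − 7.92 L) = -658.6 J.
After step 1: P = 192 kPa, V = 4.49 L, T = 328.2 K.
Step 2 (adiabatic): W = (P₁V₁ − P₂V₂)/(γ−1) = (862.1 − 710.9)/0.4 = 377.9 J.
W_total = -658.6 + 377.9 = -280.7 J.

W_total ≈ -281 J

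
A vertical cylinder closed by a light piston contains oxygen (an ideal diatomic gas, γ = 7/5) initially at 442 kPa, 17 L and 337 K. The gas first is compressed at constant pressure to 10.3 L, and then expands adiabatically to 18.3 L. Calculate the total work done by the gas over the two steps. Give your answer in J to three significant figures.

W_total ≈ -624 J

Step 1 (isobaric): W = PΔV = (442 kPa)(10.3 − 17 L) = -2961 J.
After step 1: P = 442 kPa, V = 10.3 L, T = 204.2 K.
Step 2 (adiabatic): W = (P₁V₁ − P₂V₂)/(γ−1) = (4553 − 3618)/0.4 = 2338 J.
W_total = -2961 + 2338 = -623.8 J.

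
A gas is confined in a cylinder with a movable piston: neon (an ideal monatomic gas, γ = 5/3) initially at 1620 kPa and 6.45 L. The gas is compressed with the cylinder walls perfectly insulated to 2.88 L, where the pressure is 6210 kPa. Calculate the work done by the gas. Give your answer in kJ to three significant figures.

Adiabatic: W = (P₁V₁ − P₂V₂)/(γ − 1) with γ = 5/3.
P₁V₁ = 10449 J, P₂V₂ = 17885 J.
W = (10449 − 17885) / 0.6667 = -11154 J.

W ≈ -11.2 kJ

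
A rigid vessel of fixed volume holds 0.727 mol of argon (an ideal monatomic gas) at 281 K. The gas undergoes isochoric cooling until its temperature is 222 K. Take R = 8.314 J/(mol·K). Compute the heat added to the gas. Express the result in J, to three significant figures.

Constant volume ⇒ W = 0, so Q = ΔU = nCᵥΔT with Cᵥ = 3R/2 = 12.47 J/(mol·K).
ΔU = (0.727)(12.47)(222 − 281) = -534.9 J.

Q ≈ -535 J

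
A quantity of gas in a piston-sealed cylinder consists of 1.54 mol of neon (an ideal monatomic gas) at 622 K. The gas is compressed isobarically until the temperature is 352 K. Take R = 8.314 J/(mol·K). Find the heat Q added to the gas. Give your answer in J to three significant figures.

Isobaric: W = nRΔT = (1.54)(8.314)(-270) = -3457 J.
ΔU = nCᵥΔT with Cᵥ = 3R/2: ΔU = (1.54)(12.47)(-270) = -5185 J.
Q = ΔU + W = -5185 − 3457 = -8642 J.

Q ≈ -8640 J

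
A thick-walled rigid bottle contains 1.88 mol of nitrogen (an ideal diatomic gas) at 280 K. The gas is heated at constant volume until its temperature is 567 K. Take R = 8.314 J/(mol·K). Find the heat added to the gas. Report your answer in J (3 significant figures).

Constant volume ⇒ W = 0, so Q = ΔU = nCᵥΔT with Cᵥ = 5R/2 = 20.79 J/(mol·K).
ΔU = (1.88)(20.79)(567 − 280) = 11215 J.

Q ≈ 11200 J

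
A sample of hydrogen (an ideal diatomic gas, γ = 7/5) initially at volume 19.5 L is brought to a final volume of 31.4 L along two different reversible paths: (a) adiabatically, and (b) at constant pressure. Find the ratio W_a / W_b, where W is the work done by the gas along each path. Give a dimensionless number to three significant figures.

W_a / W_b ≈ 0.711

Path (a) adiabatic: W = P₁V₁(1 − (V₁/V₂)^(γ−1))/(γ−1) → W_a/(P₁V₁) = 0.4338.
Path (b) isobaric: W = P₁(V₂ − V₁) → W_b/(P₁V₁) = 0.6103.
W_a / W_b = 0.4338 / 0.6103 = 0.7108.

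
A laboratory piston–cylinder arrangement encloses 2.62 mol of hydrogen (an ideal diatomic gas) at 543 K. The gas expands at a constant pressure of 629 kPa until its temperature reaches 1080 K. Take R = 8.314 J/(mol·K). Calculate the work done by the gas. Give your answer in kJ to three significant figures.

Isobaric: W = P ΔV = nR ΔT.
W = (2.62)(8.314)(1080 − 543) = 11697 J.

W ≈ 11.7 kJ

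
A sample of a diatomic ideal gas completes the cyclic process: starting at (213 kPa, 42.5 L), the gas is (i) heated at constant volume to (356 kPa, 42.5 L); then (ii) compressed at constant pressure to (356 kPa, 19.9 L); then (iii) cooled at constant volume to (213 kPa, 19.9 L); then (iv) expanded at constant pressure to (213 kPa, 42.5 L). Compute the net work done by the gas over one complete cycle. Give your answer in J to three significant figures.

W_net ≈ -3230 J

Constant-volume legs do no work.
W(ii) = (356)(19.9 − 42.5) = -8046 J; W(iv) = (213)(42.5 − 19.9) = 4814 J.
W_net = -8046 + 4814 = -3232 J (the counter-clockwise enclosed area).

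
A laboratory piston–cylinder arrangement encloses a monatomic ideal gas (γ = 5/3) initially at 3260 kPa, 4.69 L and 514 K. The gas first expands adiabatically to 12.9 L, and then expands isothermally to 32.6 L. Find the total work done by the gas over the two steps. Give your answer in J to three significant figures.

W_total ≈ 18500 J

Step 1 (adiabatic): W = (P₁V₁ − P₂V₂)/(γ−1) = (15289 − 7788)/0.667 = 11252 J.
After step 1: P = 603.7 kPa, V = 12.9 L, T = 261.8 K.
Step 2 (isothermal): W = P₁V₁ ln(V₂/V₁) = (7788) ln(32.6/12.9) = 7220 J.
W_total = 11252 + 7220 = 18472 J.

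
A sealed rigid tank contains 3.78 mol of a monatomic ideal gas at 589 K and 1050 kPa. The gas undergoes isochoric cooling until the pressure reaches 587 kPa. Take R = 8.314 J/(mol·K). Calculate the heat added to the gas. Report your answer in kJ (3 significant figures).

Q ≈ -12.2 kJ

Constant volume ⇒ W = 0, so Q = ΔU = nCᵥΔT with Cᵥ = 3R/2 = 12.47 J/(mol·K).
At constant V, T₂/T₁ = P₂/P₁ ⇒ ΔT = T₁(P₂/P₁ − 1) = 589·(587/1050 − 1) = -259.7 K.
ΔU = (3.78)(12.47)(-259.7) = -12243 J.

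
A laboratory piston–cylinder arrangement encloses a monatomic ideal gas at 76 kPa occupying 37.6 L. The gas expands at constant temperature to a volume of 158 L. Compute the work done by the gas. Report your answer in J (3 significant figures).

W ≈ 4100 J

Isothermal: W = nRT ln(V₂/V₁) = P₁V₁ ln(V₂/V₁).
P₁V₁ = (76 kPa)(37.6 L) = 2858 J.
W = 2858 × ln(158/37.6) = 2858 × 1.436
W_by_gas = 4102 J.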